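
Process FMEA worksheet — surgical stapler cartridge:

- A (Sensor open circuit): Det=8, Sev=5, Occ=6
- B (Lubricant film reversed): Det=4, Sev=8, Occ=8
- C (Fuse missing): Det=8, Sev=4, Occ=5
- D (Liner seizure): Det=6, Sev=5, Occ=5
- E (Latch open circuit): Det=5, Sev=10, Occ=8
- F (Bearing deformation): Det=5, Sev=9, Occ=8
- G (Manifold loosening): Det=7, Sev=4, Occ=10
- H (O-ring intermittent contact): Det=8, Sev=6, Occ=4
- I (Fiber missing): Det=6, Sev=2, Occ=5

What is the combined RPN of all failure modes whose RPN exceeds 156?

RPN = Severity × Occurrence × Detection:
  A: 5 × 6 × 8 = 240
  B: 8 × 8 × 4 = 256
  C: 4 × 5 × 8 = 160
  D: 5 × 5 × 6 = 150
  E: 10 × 8 × 5 = 400
  F: 9 × 8 × 5 = 360
  G: 4 × 10 × 7 = 280
  H: 6 × 4 × 8 = 192
  I: 2 × 5 × 6 = 60
RPN > 156: A (240), B (256), C (160), E (400), F (360), G (280), H (192).
Sum: 240 + 256 + 160 + 400 + 360 + 280 + 192 = 1888.

1888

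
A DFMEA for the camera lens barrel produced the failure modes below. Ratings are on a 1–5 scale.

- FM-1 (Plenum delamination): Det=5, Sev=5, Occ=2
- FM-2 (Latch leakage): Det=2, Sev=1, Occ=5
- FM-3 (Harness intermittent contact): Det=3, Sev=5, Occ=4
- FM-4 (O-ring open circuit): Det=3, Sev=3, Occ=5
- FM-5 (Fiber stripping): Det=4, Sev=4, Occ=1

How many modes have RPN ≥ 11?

RPN = Severity × Occurrence × Detection:
  FM-1: 5 × 2 × 5 = 50
  FM-2: 1 × 5 × 2 = 10
  FM-3: 5 × 4 × 3 = 60
  FM-4: 3 × 5 × 3 = 45
  FM-5: 4 × 1 × 4 = 16
Modes with RPN ≥ 11: FM-1 (50), FM-3 (60), FM-4 (45), FM-5 (16) → 4.

4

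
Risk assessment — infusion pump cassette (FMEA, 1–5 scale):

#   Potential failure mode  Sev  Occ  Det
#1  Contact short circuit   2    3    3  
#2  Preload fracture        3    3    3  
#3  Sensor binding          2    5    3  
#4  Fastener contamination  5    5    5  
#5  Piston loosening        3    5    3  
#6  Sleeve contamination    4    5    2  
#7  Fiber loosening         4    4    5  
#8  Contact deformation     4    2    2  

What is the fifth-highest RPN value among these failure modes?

30

RPN = Severity × Occurrence × Detection:
  #1: 2 × 3 × 3 = 18
  #2: 3 × 3 × 3 = 27
  #3: 2 × 5 × 3 = 30
  #4: 5 × 5 × 5 = 125
  #5: 3 × 5 × 3 = 45
  #6: 4 × 5 × 2 = 40
  #7: 4 × 4 × 5 = 80
  #8: 4 × 2 × 2 = 16
Sorted descending: 125, 80, 45, 40, 30, 27, 18, 16.
The fifth-highest RPN is 30 (#3).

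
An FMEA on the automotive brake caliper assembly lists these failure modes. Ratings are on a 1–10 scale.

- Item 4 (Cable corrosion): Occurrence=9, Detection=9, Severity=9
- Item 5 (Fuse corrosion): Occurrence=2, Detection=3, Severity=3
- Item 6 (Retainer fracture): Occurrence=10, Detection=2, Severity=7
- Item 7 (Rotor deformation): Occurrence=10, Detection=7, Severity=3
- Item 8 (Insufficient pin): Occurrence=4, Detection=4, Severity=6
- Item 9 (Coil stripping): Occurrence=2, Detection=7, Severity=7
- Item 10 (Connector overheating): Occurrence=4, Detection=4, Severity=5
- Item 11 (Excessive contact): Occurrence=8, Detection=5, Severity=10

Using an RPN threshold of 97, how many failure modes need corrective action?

RPN = Severity × Occurrence × Detection:
  Item 4: 9 × 9 × 9 = 729
  Item 5: 3 × 2 × 3 = 18
  Item 6: 7 × 10 × 2 = 140
  Item 7: 3 × 10 × 7 = 210
  Item 8: 6 × 4 × 4 = 96
  Item 9: 7 × 2 × 7 = 98
  Item 10: 5 × 4 × 4 = 80
  Item 11: 10 × 8 × 5 = 400
Modes with RPN ≥ 97: Item 4 (729), Item 6 (140), Item 7 (210), Item 9 (98), Item 11 (400) → 5.

5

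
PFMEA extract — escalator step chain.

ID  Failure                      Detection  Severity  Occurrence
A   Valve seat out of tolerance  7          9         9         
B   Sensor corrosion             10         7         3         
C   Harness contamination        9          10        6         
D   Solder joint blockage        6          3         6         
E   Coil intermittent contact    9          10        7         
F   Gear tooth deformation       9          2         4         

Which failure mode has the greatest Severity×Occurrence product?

A

Criticality = Severity × Occurrence:
  A: 9 × 9 = 81
  B: 7 × 3 = 21
  C: 10 × 6 = 60
  D: 3 × 6 = 18
  E: 10 × 7 = 70
  F: 2 × 4 = 8
Highest criticality is 81 → A.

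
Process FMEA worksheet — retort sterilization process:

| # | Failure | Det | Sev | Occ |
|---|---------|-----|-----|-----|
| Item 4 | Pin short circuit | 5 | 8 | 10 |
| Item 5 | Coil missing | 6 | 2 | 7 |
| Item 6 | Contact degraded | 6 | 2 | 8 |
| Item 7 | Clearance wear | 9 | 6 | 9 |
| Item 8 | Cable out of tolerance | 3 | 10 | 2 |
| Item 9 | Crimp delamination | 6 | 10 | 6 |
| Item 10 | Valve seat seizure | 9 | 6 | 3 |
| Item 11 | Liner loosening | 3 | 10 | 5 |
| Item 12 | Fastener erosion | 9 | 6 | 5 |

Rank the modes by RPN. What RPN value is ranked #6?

RPN = Severity × Occurrence × Detection:
  Item 4: 8 × 10 × 5 = 400
  Item 5: 2 × 7 × 6 = 84
  Item 6: 2 × 8 × 6 = 96
  Item 7: 6 × 9 × 9 = 486
  Item 8: 10 × 2 × 3 = 60
  Item 9: 10 × 6 × 6 = 360
  Item 10: 6 × 3 × 9 = 162
  Item 11: 10 × 5 × 3 = 150
  Item 12: 6 × 5 × 9 = 270
Sorted descending: 486, 400, 360, 270, 162, 150, 96, 84, 60.
The sixth-highest RPN is 150 (Item 11).

150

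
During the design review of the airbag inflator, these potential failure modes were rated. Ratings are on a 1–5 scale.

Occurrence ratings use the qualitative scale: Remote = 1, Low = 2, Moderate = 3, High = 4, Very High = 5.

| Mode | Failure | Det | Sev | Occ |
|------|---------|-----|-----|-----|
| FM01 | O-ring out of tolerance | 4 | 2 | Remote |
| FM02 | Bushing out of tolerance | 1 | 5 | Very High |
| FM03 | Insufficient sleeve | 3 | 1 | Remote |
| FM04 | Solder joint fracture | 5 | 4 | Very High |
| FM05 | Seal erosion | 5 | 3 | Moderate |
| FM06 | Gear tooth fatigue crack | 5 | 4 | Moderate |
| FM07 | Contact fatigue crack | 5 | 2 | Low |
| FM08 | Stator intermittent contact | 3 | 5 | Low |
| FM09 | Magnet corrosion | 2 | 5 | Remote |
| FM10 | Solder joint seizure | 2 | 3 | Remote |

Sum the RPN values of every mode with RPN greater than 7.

RPN = Severity × Occurrence × Detection:
  FM01: 2 × 1 × 4 = 8
  FM02: 5 × 5 × 1 = 25
  FM03: 1 × 1 × 3 = 3
  FM04: 4 × 5 × 5 = 100
  FM05: 3 × 3 × 5 = 45
  FM06: 4 × 3 × 5 = 60
  FM07: 2 × 2 × 5 = 20
  FM08: 5 × 2 × 3 = 30
  FM09: 5 × 1 × 2 = 10
  FM10: 3 × 1 × 2 = 6
RPN > 7: FM01 (8), FM02 (25), FM04 (100), FM05 (45), FM06 (60), FM07 (20), FM08 (30), FM09 (10).
Sum: 8 + 25 + 100 + 45 + 60 + 20 + 30 + 10 = 298.

298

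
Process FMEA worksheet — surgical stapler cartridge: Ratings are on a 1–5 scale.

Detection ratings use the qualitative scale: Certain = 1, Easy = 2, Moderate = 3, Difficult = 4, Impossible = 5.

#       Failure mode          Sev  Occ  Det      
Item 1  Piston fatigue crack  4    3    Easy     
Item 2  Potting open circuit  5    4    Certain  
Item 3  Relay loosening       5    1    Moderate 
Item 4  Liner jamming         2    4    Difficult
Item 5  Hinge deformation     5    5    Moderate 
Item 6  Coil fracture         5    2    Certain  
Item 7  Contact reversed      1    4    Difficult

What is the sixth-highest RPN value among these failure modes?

RPN = Severity × Occurrence × Detection:
  Item 1: 4 × 3 × 2 = 24
  Item 2: 5 × 4 × 1 = 20
  Item 3: 5 × 1 × 3 = 15
  Item 4: 2 × 4 × 4 = 32
  Item 5: 5 × 5 × 3 = 75
  Item 6: 5 × 2 × 1 = 10
  Item 7: 1 × 4 × 4 = 16
Sorted descending: 75, 32, 24, 20, 16, 15, 10.
The sixth-highest RPN is 15 (Item 3).

15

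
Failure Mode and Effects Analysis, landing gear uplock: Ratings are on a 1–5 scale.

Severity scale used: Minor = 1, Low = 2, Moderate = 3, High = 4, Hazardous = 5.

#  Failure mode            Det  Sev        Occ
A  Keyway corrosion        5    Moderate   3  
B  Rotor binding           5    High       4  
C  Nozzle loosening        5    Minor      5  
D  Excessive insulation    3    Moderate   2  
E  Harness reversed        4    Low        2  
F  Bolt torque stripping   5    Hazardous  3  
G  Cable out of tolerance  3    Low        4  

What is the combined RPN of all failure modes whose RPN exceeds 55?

RPN = Severity × Occurrence × Detection:
  A: 3 × 3 × 5 = 45
  B: 4 × 4 × 5 = 80
  C: 1 × 5 × 5 = 25
  D: 3 × 2 × 3 = 18
  E: 2 × 2 × 4 = 16
  F: 5 × 3 × 5 = 75
  G: 2 × 4 × 3 = 24
RPN > 55: B (80), F (75).
Sum: 80 + 75 = 155.

155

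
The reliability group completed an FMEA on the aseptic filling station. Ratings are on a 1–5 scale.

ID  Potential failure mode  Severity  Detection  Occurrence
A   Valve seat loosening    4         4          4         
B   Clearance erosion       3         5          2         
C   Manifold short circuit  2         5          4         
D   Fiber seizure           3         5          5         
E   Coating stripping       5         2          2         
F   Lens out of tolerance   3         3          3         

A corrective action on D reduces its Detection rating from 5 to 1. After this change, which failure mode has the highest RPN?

RPN = Severity × Occurrence × Detection:
  A: 4 × 4 × 4 = 64
  B: 3 × 2 × 5 = 30
  C: 2 × 4 × 5 = 40
  D: 3 × 5 × 5 = 75
  E: 5 × 2 × 2 = 20
  F: 3 × 3 × 3 = 27
After action: D → 3 × 5 × 1 = 15.
Revised RPNs: A=64, C=40, B=30, F=27, E=20, D=15.
Highest is now A (64).

A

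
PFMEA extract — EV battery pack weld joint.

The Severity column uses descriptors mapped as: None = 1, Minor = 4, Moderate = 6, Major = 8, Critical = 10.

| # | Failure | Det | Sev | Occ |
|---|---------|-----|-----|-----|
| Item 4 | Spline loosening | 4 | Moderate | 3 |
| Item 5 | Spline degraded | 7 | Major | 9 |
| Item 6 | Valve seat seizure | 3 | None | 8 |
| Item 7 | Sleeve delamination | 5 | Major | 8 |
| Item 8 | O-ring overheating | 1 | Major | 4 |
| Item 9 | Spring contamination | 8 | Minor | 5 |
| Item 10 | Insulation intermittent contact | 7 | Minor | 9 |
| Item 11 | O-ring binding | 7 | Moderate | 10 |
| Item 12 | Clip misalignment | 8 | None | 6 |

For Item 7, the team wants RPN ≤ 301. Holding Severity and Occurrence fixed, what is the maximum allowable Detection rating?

4

Item 7: S=8, O=8, D=5 → current RPN = 320.
Fixed product = 64. Need 64 × D ≤ 301, so D ≤ 301/64 = 4.70.
Maximum integer Detection rating = 4 (gives RPN 256; D=5 would give 320 > 301).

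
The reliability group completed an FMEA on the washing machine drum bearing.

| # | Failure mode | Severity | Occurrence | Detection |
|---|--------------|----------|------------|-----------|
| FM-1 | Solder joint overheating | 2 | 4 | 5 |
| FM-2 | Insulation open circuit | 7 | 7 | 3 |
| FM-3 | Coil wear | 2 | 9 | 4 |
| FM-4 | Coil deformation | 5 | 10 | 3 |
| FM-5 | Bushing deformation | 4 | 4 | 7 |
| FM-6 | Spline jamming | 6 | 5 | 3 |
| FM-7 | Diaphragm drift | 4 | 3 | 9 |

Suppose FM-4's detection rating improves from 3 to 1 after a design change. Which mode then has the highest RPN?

RPN = Severity × Occurrence × Detection:
  FM-1: 2 × 4 × 5 = 40
  FM-2: 7 × 7 × 3 = 147
  FM-3: 2 × 9 × 4 = 72
  FM-4: 5 × 10 × 3 = 150
  FM-5: 4 × 4 × 7 = 112
  FM-6: 6 × 5 × 3 = 90
  FM-7: 4 × 3 × 9 = 108
After action: FM-4 → 5 × 10 × 1 = 50.
Revised RPNs: FM-2=147, FM-5=112, FM-7=108, FM-6=90, FM-3=72, FM-4=50, FM-1=40.
Highest is now FM-2 (147).

FM-2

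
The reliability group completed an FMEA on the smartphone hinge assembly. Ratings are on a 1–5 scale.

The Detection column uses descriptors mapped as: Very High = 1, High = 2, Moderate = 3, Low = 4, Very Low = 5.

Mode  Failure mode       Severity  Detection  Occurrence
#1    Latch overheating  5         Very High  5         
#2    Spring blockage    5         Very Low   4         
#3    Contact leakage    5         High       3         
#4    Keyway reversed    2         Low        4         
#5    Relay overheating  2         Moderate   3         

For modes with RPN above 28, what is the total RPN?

RPN = Severity × Occurrence × Detection:
  #1: 5 × 5 × 1 = 25
  #2: 5 × 4 × 5 = 100
  #3: 5 × 3 × 2 = 30
  #4: 2 × 4 × 4 = 32
  #5: 2 × 3 × 3 = 18
RPN > 28: #2 (100), #3 (30), #4 (32).
Sum: 100 + 30 + 32 = 162.

162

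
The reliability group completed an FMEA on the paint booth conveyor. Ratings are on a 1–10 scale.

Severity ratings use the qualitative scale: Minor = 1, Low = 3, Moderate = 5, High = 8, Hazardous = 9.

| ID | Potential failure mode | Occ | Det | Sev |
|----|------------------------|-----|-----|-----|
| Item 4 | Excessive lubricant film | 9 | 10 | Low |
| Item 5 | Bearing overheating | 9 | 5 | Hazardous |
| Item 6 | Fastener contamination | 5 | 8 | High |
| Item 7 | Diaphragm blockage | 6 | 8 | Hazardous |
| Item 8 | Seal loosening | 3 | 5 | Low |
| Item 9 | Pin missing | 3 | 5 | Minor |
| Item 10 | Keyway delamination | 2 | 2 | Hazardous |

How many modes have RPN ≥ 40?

5

RPN = Severity × Occurrence × Detection:
  Item 4: 3 × 9 × 10 = 270
  Item 5: 9 × 9 × 5 = 405
  Item 6: 8 × 5 × 8 = 320
  Item 7: 9 × 6 × 8 = 432
  Item 8: 3 × 3 × 5 = 45
  Item 9: 1 × 3 × 5 = 15
  Item 10: 9 × 2 × 2 = 36
Modes with RPN ≥ 40: Item 4 (270), Item 5 (405), Item 6 (320), Item 7 (432), Item 8 (45) → 5.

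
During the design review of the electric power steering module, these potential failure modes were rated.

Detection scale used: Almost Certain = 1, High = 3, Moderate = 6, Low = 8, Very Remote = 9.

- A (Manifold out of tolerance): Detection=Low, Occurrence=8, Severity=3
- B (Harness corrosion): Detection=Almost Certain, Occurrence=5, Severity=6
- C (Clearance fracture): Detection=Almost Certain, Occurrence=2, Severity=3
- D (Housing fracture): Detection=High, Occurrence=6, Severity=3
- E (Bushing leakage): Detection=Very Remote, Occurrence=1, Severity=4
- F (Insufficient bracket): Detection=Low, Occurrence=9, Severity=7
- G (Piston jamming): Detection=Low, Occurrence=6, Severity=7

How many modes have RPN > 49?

4

RPN = Severity × Occurrence × Detection:
  A: 3 × 8 × 8 = 192
  B: 6 × 5 × 1 = 30
  C: 3 × 2 × 1 = 6
  D: 3 × 6 × 3 = 54
  E: 4 × 1 × 9 = 36
  F: 7 × 9 × 8 = 504
  G: 7 × 6 × 8 = 336
Modes with RPN > 49: A (192), D (54), F (504), G (336) → 4.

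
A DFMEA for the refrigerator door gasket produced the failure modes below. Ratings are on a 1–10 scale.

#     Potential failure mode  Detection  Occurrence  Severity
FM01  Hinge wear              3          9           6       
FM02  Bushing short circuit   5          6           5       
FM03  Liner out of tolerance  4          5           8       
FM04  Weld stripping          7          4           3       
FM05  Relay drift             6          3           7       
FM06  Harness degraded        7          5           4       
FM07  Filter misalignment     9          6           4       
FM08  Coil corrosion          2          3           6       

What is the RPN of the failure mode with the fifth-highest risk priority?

140

RPN = Severity × Occurrence × Detection:
  FM01: 6 × 9 × 3 = 162
  FM02: 5 × 6 × 5 = 150
  FM03: 8 × 5 × 4 = 160
  FM04: 3 × 4 × 7 = 84
  FM05: 7 × 3 × 6 = 126
  FM06: 4 × 5 × 7 = 140
  FM07: 4 × 6 × 9 = 216
  FM08: 6 × 3 × 2 = 36
Sorted descending: 216, 162, 160, 150, 140, 126, 84, 36.
The fifth-highest RPN is 140 (FM06).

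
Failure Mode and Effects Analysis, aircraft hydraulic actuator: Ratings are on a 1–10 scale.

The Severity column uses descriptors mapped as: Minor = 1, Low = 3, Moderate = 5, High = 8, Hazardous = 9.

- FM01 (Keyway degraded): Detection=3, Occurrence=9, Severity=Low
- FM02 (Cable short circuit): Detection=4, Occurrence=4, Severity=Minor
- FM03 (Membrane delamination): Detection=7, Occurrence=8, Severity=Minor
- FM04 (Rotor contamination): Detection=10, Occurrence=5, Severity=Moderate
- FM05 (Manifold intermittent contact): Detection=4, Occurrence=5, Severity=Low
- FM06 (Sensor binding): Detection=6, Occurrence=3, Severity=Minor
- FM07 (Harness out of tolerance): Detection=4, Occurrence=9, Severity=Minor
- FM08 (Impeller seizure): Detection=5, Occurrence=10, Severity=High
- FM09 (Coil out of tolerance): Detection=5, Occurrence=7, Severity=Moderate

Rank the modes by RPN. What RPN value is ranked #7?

36

RPN = Severity × Occurrence × Detection:
  FM01: 3 × 9 × 3 = 81
  FM02: 1 × 4 × 4 = 16
  FM03: 1 × 8 × 7 = 56
  FM04: 5 × 5 × 10 = 250
  FM05: 3 × 5 × 4 = 60
  FM06: 1 × 3 × 6 = 18
  FM07: 1 × 9 × 4 = 36
  FM08: 8 × 10 × 5 = 400
  FM09: 5 × 7 × 5 = 175
Sorted descending: 400, 250, 175, 81, 60, 56, 36, 18, 16.
The seventh-highest RPN is 36 (FM07).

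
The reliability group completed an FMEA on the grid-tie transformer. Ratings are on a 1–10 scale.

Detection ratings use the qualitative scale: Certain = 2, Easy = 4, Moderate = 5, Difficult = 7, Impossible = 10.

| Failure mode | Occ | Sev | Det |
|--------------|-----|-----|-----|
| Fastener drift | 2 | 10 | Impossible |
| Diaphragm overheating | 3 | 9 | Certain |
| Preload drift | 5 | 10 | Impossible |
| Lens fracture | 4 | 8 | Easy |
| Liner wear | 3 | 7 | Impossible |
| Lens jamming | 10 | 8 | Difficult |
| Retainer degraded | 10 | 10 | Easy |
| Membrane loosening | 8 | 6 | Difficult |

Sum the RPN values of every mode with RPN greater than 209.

RPN = Severity × Occurrence × Detection:
  Fastener drift: 10 × 2 × 10 = 200
  Diaphragm overheating: 9 × 3 × 2 = 54
  Preload drift: 10 × 5 × 10 = 500
  Lens fracture: 8 × 4 × 4 = 128
  Liner wear: 7 × 3 × 10 = 210
  Lens jamming: 8 × 10 × 7 = 560
  Retainer degraded: 10 × 10 × 4 = 400
  Membrane loosening: 6 × 8 × 7 = 336
RPN > 209: Preload drift (500), Liner wear (210), Lens jamming (560), Retainer degraded (400), Membrane loosening (336).
Sum: 500 + 210 + 560 + 400 + 336 = 2006.

2006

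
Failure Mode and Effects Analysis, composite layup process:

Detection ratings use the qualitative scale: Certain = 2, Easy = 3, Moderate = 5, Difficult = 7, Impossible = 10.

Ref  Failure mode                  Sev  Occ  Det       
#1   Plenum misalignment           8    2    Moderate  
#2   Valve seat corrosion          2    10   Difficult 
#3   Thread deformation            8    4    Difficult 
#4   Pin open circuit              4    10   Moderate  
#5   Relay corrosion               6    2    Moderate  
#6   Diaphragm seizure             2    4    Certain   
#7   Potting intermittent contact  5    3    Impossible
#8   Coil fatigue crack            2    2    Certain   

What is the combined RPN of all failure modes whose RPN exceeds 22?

RPN = Severity × Occurrence × Detection:
  #1: 8 × 2 × 5 = 80
  #2: 2 × 10 × 7 = 140
  #3: 8 × 4 × 7 = 224
  #4: 4 × 10 × 5 = 200
  #5: 6 × 2 × 5 = 60
  #6: 2 × 4 × 2 = 16
  #7: 5 × 3 × 10 = 150
  #8: 2 × 2 × 2 = 8
RPN > 22: #1 (80), #2 (140), #3 (224), #4 (200), #5 (60), #7 (150).
Sum: 80 + 140 + 224 + 200 + 60 + 150 = 854.

854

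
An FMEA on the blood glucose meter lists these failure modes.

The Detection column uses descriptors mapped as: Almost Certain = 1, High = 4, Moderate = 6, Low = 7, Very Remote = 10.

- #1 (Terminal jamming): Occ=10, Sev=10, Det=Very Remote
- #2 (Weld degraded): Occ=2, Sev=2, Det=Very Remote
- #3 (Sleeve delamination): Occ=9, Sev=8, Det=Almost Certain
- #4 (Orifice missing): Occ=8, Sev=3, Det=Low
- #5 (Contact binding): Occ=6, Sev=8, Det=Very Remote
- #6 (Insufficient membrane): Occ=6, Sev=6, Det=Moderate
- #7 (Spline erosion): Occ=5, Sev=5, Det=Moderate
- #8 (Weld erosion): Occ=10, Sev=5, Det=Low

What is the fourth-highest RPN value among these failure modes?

216

RPN = Severity × Occurrence × Detection:
  #1: 10 × 10 × 10 = 1000
  #2: 2 × 2 × 10 = 40
  #3: 8 × 9 × 1 = 72
  #4: 3 × 8 × 7 = 168
  #5: 8 × 6 × 10 = 480
  #6: 6 × 6 × 6 = 216
  #7: 5 × 5 × 6 = 150
  #8: 5 × 10 × 7 = 350
Sorted descending: 1000, 480, 350, 216, 168, 150, 72, 40.
The fourth-highest RPN is 216 (#6).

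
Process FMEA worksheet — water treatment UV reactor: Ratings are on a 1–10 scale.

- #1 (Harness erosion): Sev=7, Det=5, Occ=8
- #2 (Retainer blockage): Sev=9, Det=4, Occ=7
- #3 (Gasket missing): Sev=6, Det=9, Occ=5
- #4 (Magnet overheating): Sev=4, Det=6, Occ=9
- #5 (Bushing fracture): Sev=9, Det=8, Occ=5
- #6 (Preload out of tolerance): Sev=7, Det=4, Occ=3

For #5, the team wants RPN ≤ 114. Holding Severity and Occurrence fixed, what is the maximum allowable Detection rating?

2

#5: S=9, O=5, D=8 → current RPN = 360.
Fixed product = 45. Need 45 × D ≤ 114, so D ≤ 114/45 = 2.53.
Maximum integer Detection rating = 2 (gives RPN 90; D=3 would give 135 > 114).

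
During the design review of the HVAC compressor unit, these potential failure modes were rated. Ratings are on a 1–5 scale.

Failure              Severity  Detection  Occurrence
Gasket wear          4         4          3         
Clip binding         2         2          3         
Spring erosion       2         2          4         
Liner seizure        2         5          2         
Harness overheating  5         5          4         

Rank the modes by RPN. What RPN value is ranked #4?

RPN = Severity × Occurrence × Detection:
  Gasket wear: 4 × 3 × 4 = 48
  Clip binding: 2 × 3 × 2 = 12
  Spring erosion: 2 × 4 × 2 = 16
  Liner seizure: 2 × 2 × 5 = 20
  Harness overheating: 5 × 4 × 5 = 100
Sorted descending: 100, 48, 20, 16, 12.
The fourth-highest RPN is 16 (Spring erosion).

16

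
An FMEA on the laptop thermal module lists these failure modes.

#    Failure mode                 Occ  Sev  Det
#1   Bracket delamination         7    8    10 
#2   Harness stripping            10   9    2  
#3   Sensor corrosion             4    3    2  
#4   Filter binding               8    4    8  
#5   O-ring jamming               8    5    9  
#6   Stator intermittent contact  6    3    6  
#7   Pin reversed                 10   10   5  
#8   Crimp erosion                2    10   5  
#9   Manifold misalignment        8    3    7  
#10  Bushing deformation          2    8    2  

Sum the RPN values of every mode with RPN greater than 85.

2232

RPN = Severity × Occurrence × Detection:
  #1: 8 × 7 × 10 = 560
  #2: 9 × 10 × 2 = 180
  #3: 3 × 4 × 2 = 24
  #4: 4 × 8 × 8 = 256
  #5: 5 × 8 × 9 = 360
  #6: 3 × 6 × 6 = 108
  #7: 10 × 10 × 5 = 500
  #8: 10 × 2 × 5 = 100
  #9: 3 × 8 × 7 = 168
  #10: 8 × 2 × 2 = 32
RPN > 85: #1 (560), #2 (180), #4 (256), #5 (360), #6 (108), #7 (500), #8 (100), #9 (168).
Sum: 560 + 180 + 256 + 360 + 108 + 500 + 100 + 168 = 2232.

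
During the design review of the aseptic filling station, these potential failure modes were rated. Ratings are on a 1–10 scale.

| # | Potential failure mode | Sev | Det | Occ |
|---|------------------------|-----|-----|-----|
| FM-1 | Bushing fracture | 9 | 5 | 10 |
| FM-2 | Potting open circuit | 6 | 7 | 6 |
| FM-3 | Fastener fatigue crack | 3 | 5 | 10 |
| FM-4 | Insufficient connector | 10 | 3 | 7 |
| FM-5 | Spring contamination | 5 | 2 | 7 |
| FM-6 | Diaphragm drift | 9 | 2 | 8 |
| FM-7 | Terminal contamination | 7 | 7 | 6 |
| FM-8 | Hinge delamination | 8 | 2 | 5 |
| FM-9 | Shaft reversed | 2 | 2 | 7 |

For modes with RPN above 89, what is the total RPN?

1500

RPN = Severity × Occurrence × Detection:
  FM-1: 9 × 10 × 5 = 450
  FM-2: 6 × 6 × 7 = 252
  FM-3: 3 × 10 × 5 = 150
  FM-4: 10 × 7 × 3 = 210
  FM-5: 5 × 7 × 2 = 70
  FM-6: 9 × 8 × 2 = 144
  FM-7: 7 × 6 × 7 = 294
  FM-8: 8 × 5 × 2 = 80
  FM-9: 2 × 7 × 2 = 28
RPN > 89: FM-1 (450), FM-2 (252), FM-3 (150), FM-4 (210), FM-6 (144), FM-7 (294).
Sum: 450 + 252 + 150 + 210 + 144 + 294 = 1500.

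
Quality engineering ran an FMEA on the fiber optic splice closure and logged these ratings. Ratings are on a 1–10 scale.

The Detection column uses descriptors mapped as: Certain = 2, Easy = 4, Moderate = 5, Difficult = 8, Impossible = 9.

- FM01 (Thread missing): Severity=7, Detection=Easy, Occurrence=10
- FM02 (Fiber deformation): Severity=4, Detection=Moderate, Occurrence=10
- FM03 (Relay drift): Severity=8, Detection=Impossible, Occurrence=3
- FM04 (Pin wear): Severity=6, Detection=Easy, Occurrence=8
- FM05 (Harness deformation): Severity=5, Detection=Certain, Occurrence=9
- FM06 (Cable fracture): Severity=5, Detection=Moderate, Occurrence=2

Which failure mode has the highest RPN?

RPN = Severity × Occurrence × Detection:
  FM01: 7 × 10 × 4 = 280
  FM02: 4 × 10 × 5 = 200
  FM03: 8 × 3 × 9 = 216
  FM04: 6 × 8 × 4 = 192
  FM05: 5 × 9 × 2 = 90
  FM06: 5 × 2 × 5 = 50
Highest RPN is 280 → FM01.

FM01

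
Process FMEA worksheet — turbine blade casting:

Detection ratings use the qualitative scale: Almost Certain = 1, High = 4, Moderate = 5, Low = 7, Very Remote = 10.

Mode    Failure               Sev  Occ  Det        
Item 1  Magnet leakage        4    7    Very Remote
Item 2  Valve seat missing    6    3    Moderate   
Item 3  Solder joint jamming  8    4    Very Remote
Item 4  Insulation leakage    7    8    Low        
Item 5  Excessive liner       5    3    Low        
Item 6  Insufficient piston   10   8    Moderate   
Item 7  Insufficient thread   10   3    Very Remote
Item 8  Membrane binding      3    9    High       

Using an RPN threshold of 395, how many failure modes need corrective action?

RPN = Severity × Occurrence × Detection:
  Item 1: 4 × 7 × 10 = 280
  Item 2: 6 × 3 × 5 = 90
  Item 3: 8 × 4 × 10 = 320
  Item 4: 7 × 8 × 7 = 392
  Item 5: 5 × 3 × 7 = 105
  Item 6: 10 × 8 × 5 = 400
  Item 7: 10 × 3 × 10 = 300
  Item 8: 3 × 9 × 4 = 108
Modes with RPN ≥ 395: Item 6 (400) → 1.

1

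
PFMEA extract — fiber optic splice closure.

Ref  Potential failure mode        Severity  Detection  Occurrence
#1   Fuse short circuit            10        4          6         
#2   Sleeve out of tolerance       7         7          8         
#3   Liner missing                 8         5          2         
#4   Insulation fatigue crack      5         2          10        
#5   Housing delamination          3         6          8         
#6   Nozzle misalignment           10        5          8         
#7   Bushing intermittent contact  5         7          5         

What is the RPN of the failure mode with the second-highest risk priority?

RPN = Severity × Occurrence × Detection:
  #1: 10 × 6 × 4 = 240
  #2: 7 × 8 × 7 = 392
  #3: 8 × 2 × 5 = 80
  #4: 5 × 10 × 2 = 100
  #5: 3 × 8 × 6 = 144
  #6: 10 × 8 × 5 = 400
  #7: 5 × 5 × 7 = 175
Sorted descending: 400, 392, 240, 175, 144, 100, 80.
The second-highest RPN is 392 (#2).

392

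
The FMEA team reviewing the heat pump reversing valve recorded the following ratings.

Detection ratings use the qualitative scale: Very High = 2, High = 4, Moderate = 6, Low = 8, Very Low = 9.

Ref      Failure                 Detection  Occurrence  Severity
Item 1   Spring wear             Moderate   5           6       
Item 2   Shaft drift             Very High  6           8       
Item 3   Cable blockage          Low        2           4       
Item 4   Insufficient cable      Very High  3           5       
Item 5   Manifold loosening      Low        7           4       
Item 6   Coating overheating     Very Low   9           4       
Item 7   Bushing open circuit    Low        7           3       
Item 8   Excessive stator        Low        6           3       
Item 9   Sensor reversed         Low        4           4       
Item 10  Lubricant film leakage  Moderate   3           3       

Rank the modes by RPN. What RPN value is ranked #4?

RPN = Severity × Occurrence × Detection:
  Item 1: 6 × 5 × 6 = 180
  Item 2: 8 × 6 × 2 = 96
  Item 3: 4 × 2 × 8 = 64
  Item 4: 5 × 3 × 2 = 30
  Item 5: 4 × 7 × 8 = 224
  Item 6: 4 × 9 × 9 = 324
  Item 7: 3 × 7 × 8 = 168
  Item 8: 3 × 6 × 8 = 144
  Item 9: 4 × 4 × 8 = 128
  Item 10: 3 × 3 × 6 = 54
Sorted descending: 324, 224, 180, 168, 144, 128, 96, 64, 54, 30.
The fourth-highest RPN is 168 (Item 7).

168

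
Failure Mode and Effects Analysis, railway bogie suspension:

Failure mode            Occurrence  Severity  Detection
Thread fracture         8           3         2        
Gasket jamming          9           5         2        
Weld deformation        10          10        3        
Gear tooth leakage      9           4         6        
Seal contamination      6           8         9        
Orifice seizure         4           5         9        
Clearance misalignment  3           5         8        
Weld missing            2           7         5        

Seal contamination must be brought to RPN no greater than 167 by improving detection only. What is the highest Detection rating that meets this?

Seal contamination: S=8, O=6, D=9 → current RPN = 432.
Fixed product = 48. Need 48 × D ≤ 167, so D ≤ 167/48 = 3.48.
Maximum integer Detection rating = 3 (gives RPN 144; D=4 would give 192 > 167).

3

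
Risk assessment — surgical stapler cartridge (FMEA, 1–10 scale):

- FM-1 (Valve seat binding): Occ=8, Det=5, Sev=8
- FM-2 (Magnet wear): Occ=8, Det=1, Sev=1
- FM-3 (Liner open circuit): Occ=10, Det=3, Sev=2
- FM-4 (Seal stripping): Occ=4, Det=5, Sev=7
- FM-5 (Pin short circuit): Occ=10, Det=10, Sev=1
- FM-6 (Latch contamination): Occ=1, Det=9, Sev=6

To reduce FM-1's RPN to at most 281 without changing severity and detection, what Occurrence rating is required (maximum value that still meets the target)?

FM-1: S=8, O=8, D=5 → current RPN = 320.
Fixed product = 40. Need 40 × O ≤ 281, so O ≤ 281/40 = 7.03.
Maximum integer Occurrence rating = 7 (gives RPN 280; O=8 would give 320 > 281).

7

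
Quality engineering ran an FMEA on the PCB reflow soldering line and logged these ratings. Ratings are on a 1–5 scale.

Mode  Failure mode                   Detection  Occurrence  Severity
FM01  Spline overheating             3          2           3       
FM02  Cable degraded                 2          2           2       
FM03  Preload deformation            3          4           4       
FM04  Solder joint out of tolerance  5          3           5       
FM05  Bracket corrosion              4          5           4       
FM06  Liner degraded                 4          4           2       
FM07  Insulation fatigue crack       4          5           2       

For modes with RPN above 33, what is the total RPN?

243

RPN = Severity × Occurrence × Detection:
  FM01: 3 × 2 × 3 = 18
  FM02: 2 × 2 × 2 = 8
  FM03: 4 × 4 × 3 = 48
  FM04: 5 × 3 × 5 = 75
  FM05: 4 × 5 × 4 = 80
  FM06: 2 × 4 × 4 = 32
  FM07: 2 × 5 × 4 = 40
RPN > 33: FM03 (48), FM04 (75), FM05 (80), FM07 (40).
Sum: 48 + 75 + 80 + 40 = 243.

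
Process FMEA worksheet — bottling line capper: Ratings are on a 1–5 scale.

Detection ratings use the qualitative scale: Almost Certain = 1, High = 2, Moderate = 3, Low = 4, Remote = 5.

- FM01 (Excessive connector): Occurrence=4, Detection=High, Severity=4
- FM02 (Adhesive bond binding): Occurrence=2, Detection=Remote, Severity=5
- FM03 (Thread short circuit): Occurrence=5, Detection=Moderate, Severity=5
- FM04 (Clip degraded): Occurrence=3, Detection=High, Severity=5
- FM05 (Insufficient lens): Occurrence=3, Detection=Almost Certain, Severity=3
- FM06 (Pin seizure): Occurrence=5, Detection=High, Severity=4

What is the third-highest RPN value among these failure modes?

40

RPN = Severity × Occurrence × Detection:
  FM01: 4 × 4 × 2 = 32
  FM02: 5 × 2 × 5 = 50
  FM03: 5 × 5 × 3 = 75
  FM04: 5 × 3 × 2 = 30
  FM05: 3 × 3 × 1 = 9
  FM06: 4 × 5 × 2 = 40
Sorted descending: 75, 50, 40, 32, 30, 9.
The third-highest RPN is 40 (FM06).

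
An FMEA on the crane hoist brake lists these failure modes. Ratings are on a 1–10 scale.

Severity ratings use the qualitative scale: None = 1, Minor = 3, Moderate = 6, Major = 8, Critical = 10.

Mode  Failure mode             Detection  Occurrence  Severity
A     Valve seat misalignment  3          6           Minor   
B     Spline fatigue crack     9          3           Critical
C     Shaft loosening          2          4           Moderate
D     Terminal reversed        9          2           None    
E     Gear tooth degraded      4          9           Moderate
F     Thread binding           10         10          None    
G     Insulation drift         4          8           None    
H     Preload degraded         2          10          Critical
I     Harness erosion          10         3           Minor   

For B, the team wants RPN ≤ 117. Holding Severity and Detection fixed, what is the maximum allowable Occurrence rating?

B: S=10, O=3, D=9 → current RPN = 270.
Fixed product = 90. Need 90 × O ≤ 117, so O ≤ 117/90 = 1.30.
Maximum integer Occurrence rating = 1 (gives RPN 90; O=2 would give 180 > 117).

1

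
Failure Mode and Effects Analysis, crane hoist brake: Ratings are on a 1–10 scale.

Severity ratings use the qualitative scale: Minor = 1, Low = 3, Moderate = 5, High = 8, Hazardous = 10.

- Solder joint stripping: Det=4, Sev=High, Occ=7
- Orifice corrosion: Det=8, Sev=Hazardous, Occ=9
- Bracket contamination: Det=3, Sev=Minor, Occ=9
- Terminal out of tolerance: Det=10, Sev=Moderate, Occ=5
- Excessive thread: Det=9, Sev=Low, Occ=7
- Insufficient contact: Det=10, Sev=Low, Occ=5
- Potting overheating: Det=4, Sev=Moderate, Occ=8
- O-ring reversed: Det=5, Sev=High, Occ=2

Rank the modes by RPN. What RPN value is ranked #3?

RPN = Severity × Occurrence × Detection:
  Solder joint stripping: 8 × 7 × 4 = 224
  Orifice corrosion: 10 × 9 × 8 = 720
  Bracket contamination: 1 × 9 × 3 = 27
  Terminal out of tolerance: 5 × 5 × 10 = 250
  Excessive thread: 3 × 7 × 9 = 189
  Insufficient contact: 3 × 5 × 10 = 150
  Potting overheating: 5 × 8 × 4 = 160
  O-ring reversed: 8 × 2 × 5 = 80
Sorted descending: 720, 250, 224, 189, 160, 150, 80, 27.
The third-highest RPN is 224 (Solder joint stripping).

224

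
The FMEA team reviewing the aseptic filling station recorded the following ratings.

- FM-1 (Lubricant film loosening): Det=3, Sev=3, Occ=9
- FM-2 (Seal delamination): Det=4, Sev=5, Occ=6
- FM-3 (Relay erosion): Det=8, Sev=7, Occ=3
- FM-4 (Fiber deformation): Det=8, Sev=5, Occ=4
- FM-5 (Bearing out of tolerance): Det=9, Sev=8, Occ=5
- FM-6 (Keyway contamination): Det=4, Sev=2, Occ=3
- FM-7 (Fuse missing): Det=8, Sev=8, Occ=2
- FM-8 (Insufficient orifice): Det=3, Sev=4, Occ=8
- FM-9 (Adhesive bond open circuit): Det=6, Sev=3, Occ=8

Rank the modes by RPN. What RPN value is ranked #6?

RPN = Severity × Occurrence × Detection:
  FM-1: 3 × 9 × 3 = 81
  FM-2: 5 × 6 × 4 = 120
  FM-3: 7 × 3 × 8 = 168
  FM-4: 5 × 4 × 8 = 160
  FM-5: 8 × 5 × 9 = 360
  FM-6: 2 × 3 × 4 = 24
  FM-7: 8 × 2 × 8 = 128
  FM-8: 4 × 8 × 3 = 96
  FM-9: 3 × 8 × 6 = 144
Sorted descending: 360, 168, 160, 144, 128, 120, 96, 81, 24.
The sixth-highest RPN is 120 (FM-2).

120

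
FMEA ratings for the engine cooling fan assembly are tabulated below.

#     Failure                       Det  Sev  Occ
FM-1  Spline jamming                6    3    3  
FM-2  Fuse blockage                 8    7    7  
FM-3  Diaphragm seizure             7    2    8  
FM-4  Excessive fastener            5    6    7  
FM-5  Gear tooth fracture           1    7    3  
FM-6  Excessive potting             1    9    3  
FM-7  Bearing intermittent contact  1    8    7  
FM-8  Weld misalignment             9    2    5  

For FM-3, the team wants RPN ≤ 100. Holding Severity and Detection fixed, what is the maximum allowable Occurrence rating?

FM-3: S=2, O=8, D=7 → current RPN = 112.
Fixed product = 14. Need 14 × O ≤ 100, so O ≤ 100/14 = 7.14.
Maximum integer Occurrence rating = 7 (gives RPN 98; O=8 would give 112 > 100).

7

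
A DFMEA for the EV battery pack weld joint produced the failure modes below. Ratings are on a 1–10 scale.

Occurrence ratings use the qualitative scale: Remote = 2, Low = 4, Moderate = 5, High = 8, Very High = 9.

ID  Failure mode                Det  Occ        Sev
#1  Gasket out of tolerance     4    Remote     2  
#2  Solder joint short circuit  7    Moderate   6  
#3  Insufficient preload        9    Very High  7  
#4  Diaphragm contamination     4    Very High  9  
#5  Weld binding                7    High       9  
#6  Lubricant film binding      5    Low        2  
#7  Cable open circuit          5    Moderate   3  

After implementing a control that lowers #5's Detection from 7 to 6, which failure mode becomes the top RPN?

#3

RPN = Severity × Occurrence × Detection:
  #1: 2 × 2 × 4 = 16
  #2: 6 × 5 × 7 = 210
  #3: 7 × 9 × 9 = 567
  #4: 9 × 9 × 4 = 324
  #5: 9 × 8 × 7 = 504
  #6: 2 × 4 × 5 = 40
  #7: 3 × 5 × 5 = 75
After action: #5 → 9 × 8 × 6 = 432.
Revised RPNs: #3=567, #5=432, #4=324, #2=210, #7=75, #6=40, #1=16.
Highest is now #3 (567).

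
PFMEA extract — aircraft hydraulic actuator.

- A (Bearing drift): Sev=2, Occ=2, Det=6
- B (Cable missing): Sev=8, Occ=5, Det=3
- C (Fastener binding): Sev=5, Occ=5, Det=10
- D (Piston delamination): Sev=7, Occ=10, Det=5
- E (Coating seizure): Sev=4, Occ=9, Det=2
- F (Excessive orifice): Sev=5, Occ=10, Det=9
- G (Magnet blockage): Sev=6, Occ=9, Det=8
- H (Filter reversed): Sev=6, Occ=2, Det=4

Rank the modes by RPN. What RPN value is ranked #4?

250

RPN = Severity × Occurrence × Detection:
  A: 2 × 2 × 6 = 24
  B: 8 × 5 × 3 = 120
  C: 5 × 5 × 10 = 250
  D: 7 × 10 × 5 = 350
  E: 4 × 9 × 2 = 72
  F: 5 × 10 × 9 = 450
  G: 6 × 9 × 8 = 432
  H: 6 × 2 × 4 = 48
Sorted descending: 450, 432, 350, 250, 120, 72, 48, 24.
The fourth-highest RPN is 250 (C).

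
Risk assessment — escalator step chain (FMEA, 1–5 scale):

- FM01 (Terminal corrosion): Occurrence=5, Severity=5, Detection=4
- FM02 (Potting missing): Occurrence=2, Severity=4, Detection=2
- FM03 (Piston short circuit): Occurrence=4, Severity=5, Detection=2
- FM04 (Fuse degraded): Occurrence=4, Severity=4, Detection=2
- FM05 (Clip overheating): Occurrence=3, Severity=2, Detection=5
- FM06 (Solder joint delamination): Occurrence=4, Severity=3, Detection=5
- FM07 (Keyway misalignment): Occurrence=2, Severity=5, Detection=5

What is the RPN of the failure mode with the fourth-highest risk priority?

40

RPN = Severity × Occurrence × Detection:
  FM01: 5 × 5 × 4 = 100
  FM02: 4 × 2 × 2 = 16
  FM03: 5 × 4 × 2 = 40
  FM04: 4 × 4 × 2 = 32
  FM05: 2 × 3 × 5 = 30
  FM06: 3 × 4 × 5 = 60
  FM07: 5 × 2 × 5 = 50
Sorted descending: 100, 60, 50, 40, 32, 30, 16.
The fourth-highest RPN is 40 (FM03).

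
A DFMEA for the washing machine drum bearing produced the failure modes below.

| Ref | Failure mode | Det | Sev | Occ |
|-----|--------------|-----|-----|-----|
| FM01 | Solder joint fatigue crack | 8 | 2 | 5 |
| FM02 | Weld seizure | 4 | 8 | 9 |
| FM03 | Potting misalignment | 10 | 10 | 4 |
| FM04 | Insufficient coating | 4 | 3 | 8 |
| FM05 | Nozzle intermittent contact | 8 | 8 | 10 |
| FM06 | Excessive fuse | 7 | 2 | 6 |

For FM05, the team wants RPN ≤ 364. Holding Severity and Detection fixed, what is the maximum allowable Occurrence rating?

5

FM05: S=8, O=10, D=8 → current RPN = 640.
Fixed product = 64. Need 64 × O ≤ 364, so O ≤ 364/64 = 5.69.
Maximum integer Occurrence rating = 5 (gives RPN 320; O=6 would give 384 > 364).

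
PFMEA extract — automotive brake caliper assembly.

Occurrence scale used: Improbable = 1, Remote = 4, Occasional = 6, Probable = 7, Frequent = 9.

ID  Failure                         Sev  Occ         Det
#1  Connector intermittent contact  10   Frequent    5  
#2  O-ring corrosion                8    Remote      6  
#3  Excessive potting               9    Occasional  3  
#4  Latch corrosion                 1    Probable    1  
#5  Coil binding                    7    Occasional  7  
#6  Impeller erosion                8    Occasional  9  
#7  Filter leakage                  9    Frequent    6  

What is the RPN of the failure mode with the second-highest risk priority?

450

RPN = Severity × Occurrence × Detection:
  #1: 10 × 9 × 5 = 450
  #2: 8 × 4 × 6 = 192
  #3: 9 × 6 × 3 = 162
  #4: 1 × 7 × 1 = 7
  #5: 7 × 6 × 7 = 294
  #6: 8 × 6 × 9 = 432
  #7: 9 × 9 × 6 = 486
Sorted descending: 486, 450, 432, 294, 192, 162, 7.
The second-highest RPN is 450 (#1).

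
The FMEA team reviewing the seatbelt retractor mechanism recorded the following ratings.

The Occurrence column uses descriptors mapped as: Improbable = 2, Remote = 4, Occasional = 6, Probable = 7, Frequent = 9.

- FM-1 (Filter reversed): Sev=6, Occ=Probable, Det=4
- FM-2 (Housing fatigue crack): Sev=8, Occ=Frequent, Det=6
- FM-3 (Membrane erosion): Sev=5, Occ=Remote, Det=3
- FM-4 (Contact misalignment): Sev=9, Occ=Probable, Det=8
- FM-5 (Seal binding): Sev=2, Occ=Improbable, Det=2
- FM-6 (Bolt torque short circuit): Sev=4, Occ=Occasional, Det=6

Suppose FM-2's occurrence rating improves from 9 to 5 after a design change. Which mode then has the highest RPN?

RPN = Severity × Occurrence × Detection:
  FM-1: 6 × 7 × 4 = 168
  FM-2: 8 × 9 × 6 = 432
  FM-3: 5 × 4 × 3 = 60
  FM-4: 9 × 7 × 8 = 504
  FM-5: 2 × 2 × 2 = 8
  FM-6: 4 × 6 × 6 = 144
After action: FM-2 → 8 × 5 × 6 = 240.
Revised RPNs: FM-4=504, FM-2=240, FM-1=168, FM-6=144, FM-3=60, FM-5=8.
Highest is now FM-4 (504).

FM-4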